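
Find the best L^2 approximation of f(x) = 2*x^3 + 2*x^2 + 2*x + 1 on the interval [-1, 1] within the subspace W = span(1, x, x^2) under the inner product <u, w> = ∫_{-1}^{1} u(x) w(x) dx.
g(x) = 2*x^2 + 16*x/5 + 1

The best approximation g ∈ W is the orthogonal projection of f onto W. Writing g = a_0 + a_1 x + a_2 x^2, the coefficients solve the normal equations G · a = b where
  G_{ij} = <φ_i, φ_j> and b_i = <f, φ_i>, with φ_0 = 1, φ_1 = x, φ_2 = x^2.
G =
  [2, 0, 2/3]
  [0, 2/3, 0]
  [2/3, 0, 2/5],
b = (10/3, 32/15, 22/15).
Solving gives a_0 = 1, a_1 = 16/5, a_2 = 2, so
  g(x) = 2*x^2 + 16*x/5 + 1.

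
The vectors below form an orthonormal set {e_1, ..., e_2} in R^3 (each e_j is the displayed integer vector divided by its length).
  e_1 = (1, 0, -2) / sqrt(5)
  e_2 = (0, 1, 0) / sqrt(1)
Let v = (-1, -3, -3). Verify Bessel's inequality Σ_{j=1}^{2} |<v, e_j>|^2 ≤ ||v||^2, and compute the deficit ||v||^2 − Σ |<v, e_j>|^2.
Σ |<v, e_j>|^2 = 14; ||v||^2 = 19; deficit = 5

Write each e_j = u_j / sqrt(<u_j, u_j>) where u_j is the displayed integer vector. Then <v, e_j> = <v, u_j> / sqrt(<u_j, u_j>), so |<v, e_j>|^2 = <v, u_j>^2 / <u_j, u_j>.
Coefficients: <v, e_1> = 5/sqrt(5), <v, e_2> = -3/sqrt(1).
Square and sum: Σ |<v, e_j>|^2 = 14.
Compute ||v||^2 = v·v = 19.
Deficit = 19 − 14 = 5 ≥ 0, confirming Bessel's inequality. (The deficit equals ||v − Σ <v,e_j> e_j||^2, the squared distance from v to span{e_j}.)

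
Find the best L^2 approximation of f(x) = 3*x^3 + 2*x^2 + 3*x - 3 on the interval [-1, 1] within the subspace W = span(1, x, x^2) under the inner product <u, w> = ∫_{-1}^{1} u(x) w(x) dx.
g(x) = 2*x^2 + 24*x/5 - 3

The best approximation g ∈ W is the orthogonal projection of f onto W. Writing g = a_0 + a_1 x + a_2 x^2, the coefficients solve the normal equations G · a = b where
  G_{ij} = <φ_i, φ_j> and b_i = <f, φ_i>, with φ_0 = 1, φ_1 = x, φ_2 = x^2.
G =
  [2, 0, 2/3]
  [0, 2/3, 0]
  [2/3, 0, 2/5],
b = (-14/3, 16/5, -6/5).
Solving gives a_0 = -3, a_1 = 24/5, a_2 = 2, so
  g(x) = 2*x^2 + 24*x/5 - 3.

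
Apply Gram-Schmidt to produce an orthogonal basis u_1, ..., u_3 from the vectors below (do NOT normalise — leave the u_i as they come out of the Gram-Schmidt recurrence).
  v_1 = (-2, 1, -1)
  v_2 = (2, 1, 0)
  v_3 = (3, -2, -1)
Orthogonal basis:
  u_1 = (-2, 1, -1)
  u_2 = (1, 3/2, -1/2)
  u_3 = (11/21, -22/21, -44/21)

Apply the Gram-Schmidt recurrence
  u_1 = v_1
  u_i = v_i − Σ_{j<i} ((v_i · u_j) / (u_j · u_j)) · u_j.

Step by step this gives:
  u_1 = (-2, 1, -1)
  u_2 = (1, 3/2, -1/2)
  u_3 = (11/21, -22/21, -44/21)

Orthogonality check:
  u_2 · u_1 = 0 (should be 0)
  u_3 · u_1 = 0 (should be 0)
  u_3 · u_2 = 0 (should be 0)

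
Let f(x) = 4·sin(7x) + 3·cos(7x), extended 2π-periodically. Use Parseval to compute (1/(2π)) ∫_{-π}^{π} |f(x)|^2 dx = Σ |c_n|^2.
Σ |c_n|^2 = 25/2

Expand |f|^2 and use orthogonality of {sin(nx), cos(mx)} on [-π, π]:
  ∫_{-π}^{π} sin(nx)^2 dx = π, ∫ cos(mx)^2 dx = π, and cross terms integrate to 0.
So ∫_{-π}^{π} f(x)^2 dx = 4^2 · π + 3^2 · π = (16 + 9)π.
Divide by 2π: (16 + 9)/2 = 25/2.
By Parseval, this equals Σ |c_n|^2.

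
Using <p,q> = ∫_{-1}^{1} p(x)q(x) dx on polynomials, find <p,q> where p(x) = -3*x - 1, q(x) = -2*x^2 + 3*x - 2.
<p,q> = -2/3

Expand the product: p(x)·q(x) = 6*x^3 - 7*x^2 + 3*x + 2.
∫_{-1}^{1} of each monomial x^k gives [2/(k+1) if k even, 0 if k odd]. Integrating term-by-term (or equivalently evaluating the antiderivative F(x) = 3*x^4/2 - 7*x^3/3 + 3*x^2/2 + 2*x at the endpoints):
  F(1) − F(−1) = 8/3 − (10/3) = -2/3.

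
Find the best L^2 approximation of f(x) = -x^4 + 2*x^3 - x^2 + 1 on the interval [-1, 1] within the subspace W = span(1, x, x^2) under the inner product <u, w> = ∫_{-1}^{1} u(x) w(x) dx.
g(x) = -13*x^2/7 + 6*x/5 + 38/35

The best approximation g ∈ W is the orthogonal projection of f onto W. Writing g = a_0 + a_1 x + a_2 x^2, the coefficients solve the normal equations G · a = b where
  G_{ij} = <φ_i, φ_j> and b_i = <f, φ_i>, with φ_0 = 1, φ_1 = x, φ_2 = x^2.
G =
  [2, 0, 2/3]
  [0, 2/3, 0]
  [2/3, 0, 2/5],
b = (14/15, 4/5, -2/105).
Solving gives a_0 = 38/35, a_1 = 6/5, a_2 = -13/7, so
  g(x) = -13*x^2/7 + 6*x/5 + 38/35.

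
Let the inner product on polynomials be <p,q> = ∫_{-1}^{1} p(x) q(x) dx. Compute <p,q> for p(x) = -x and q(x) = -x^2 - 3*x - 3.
<p,q> = 2

Expand the product: p(x)·q(x) = x^3 + 3*x^2 + 3*x.
∫_{-1}^{1} of each monomial x^k gives [2/(k+1) if k even, 0 if k odd]. Integrating term-by-term (or equivalently evaluating the antiderivative F(x) = x^4/4 + x^3 + 3*x^2/2 at the endpoints):
  F(1) − F(−1) = 11/4 − (3/4) = 2.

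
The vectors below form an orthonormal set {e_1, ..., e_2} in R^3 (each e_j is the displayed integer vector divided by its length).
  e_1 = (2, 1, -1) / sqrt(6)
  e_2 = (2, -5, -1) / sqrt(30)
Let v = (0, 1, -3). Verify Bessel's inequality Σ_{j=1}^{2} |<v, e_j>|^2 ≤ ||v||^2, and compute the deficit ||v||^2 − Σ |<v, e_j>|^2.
Σ |<v, e_j>|^2 = 14/5; ||v||^2 = 10; deficit = 36/5

Write each e_j = u_j / sqrt(<u_j, u_j>) where u_j is the displayed integer vector. Then <v, e_j> = <v, u_j> / sqrt(<u_j, u_j>), so |<v, e_j>|^2 = <v, u_j>^2 / <u_j, u_j>.
Coefficients: <v, e_1> = 4/sqrt(6), <v, e_2> = -2/sqrt(30).
Square and sum: Σ |<v, e_j>|^2 = 14/5.
Compute ||v||^2 = v·v = 10.
Deficit = 10 − 14/5 = 36/5 ≥ 0, confirming Bessel's inequality. (The deficit equals ||v − Σ <v,e_j> e_j||^2, the squared distance from v to span{e_j}.)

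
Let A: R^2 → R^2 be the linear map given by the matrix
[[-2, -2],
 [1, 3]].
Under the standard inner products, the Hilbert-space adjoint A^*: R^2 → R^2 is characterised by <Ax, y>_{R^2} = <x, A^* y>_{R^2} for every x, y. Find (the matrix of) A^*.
A^* = A^T =
[[-2, 1],
 [-2, 3]]

For real matrices with standard dot products, the defining identity <Ax, y> = <x, A^* y> gives (Ax)^T y = x^T (A^*) y, i.e. x^T A^T y = x^T (A^*) y. Since this holds for all x, y, we must have A^* = A^T. Therefore
A^* =
[[-2, 1],
 [-2, 3]].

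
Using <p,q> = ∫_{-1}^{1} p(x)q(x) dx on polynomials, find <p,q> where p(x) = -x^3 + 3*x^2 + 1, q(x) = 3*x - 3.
<p,q> = -66/5

Expand the product: p(x)·q(x) = -3*x^4 + 12*x^3 - 9*x^2 + 3*x - 3.
∫_{-1}^{1} of each monomial x^k gives [2/(k+1) if k even, 0 if k odd]. Integrating term-by-term (or equivalently evaluating the antiderivative F(x) = -3*x^5/5 + 3*x^4 - 3*x^3 + 3*x^2/2 - 3*x at the endpoints):
  F(1) − F(−1) = -21/10 − (111/10) = -66/5.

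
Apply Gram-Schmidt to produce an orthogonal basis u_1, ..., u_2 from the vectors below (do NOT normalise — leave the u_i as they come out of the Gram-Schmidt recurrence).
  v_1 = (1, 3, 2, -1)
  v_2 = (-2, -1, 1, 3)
Orthogonal basis:
  u_1 = (1, 3, 2, -1)
  u_2 = (-8/5, 1/5, 9/5, 13/5)

Apply the Gram-Schmidt recurrence
  u_1 = v_1
  u_i = v_i − Σ_{j<i} ((v_i · u_j) / (u_j · u_j)) · u_j.

Step by step this gives:
  u_1 = (1, 3, 2, -1)
  u_2 = (-8/5, 1/5, 9/5, 13/5)

Orthogonality check:
  u_2 · u_1 = 0 (should be 0)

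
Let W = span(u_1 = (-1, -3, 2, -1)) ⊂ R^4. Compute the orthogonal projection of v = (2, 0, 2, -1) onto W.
proj_W(v) = (-1/5, -3/5, 2/5, -1/5)

Set up U = [u_1 | ... | u_1] ∈ R^(4×1). The projector onto W = col(U) is P = U (U^T U)^(-1) U^T.
Compute U^T U =
  [15],
and U^T v = (3).
Solve U^T U · c = U^T v for the coefficients: c = (1/5). The projection is proj_W(v) = U c.
Check: (v - proj_W(v)) · u_1 = 0  (should be 0).
Result: proj_W(v) = (-1/5, -3/5, 2/5, -1/5).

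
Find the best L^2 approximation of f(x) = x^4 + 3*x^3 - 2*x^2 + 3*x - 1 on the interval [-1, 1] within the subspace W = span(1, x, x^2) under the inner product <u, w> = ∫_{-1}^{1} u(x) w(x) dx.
g(x) = -8*x^2/7 + 24*x/5 - 38/35

The best approximation g ∈ W is the orthogonal projection of f onto W. Writing g = a_0 + a_1 x + a_2 x^2, the coefficients solve the normal equations G · a = b where
  G_{ij} = <φ_i, φ_j> and b_i = <f, φ_i>, with φ_0 = 1, φ_1 = x, φ_2 = x^2.
G =
  [2, 0, 2/3]
  [0, 2/3, 0]
  [2/3, 0, 2/5],
b = (-44/15, 16/5, -124/105).
Solving gives a_0 = -38/35, a_1 = 24/5, a_2 = -8/7, so
  g(x) = -8*x^2/7 + 24*x/5 - 38/35.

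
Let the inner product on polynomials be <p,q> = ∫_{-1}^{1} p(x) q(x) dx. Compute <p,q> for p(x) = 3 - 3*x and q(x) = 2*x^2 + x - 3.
<p,q> = -16

Expand the product: p(x)·q(x) = -6*x^3 + 3*x^2 + 12*x - 9.
∫_{-1}^{1} of each monomial x^k gives [2/(k+1) if k even, 0 if k odd]. Integrating term-by-term (or equivalently evaluating the antiderivative F(x) = -3*x^4/2 + x^3 + 6*x^2 - 9*x at the endpoints):
  F(1) − F(−1) = -7/2 − (25/2) = -16.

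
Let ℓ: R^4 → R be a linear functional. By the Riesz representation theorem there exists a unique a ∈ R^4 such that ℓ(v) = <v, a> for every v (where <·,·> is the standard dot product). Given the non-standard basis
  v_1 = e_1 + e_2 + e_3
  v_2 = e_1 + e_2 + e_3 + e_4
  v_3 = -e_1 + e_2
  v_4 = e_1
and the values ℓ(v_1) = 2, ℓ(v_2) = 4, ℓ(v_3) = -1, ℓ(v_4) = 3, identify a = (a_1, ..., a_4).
a = (3, 2, -3, 2)

Write a = (a_1, ..., a_4) in the standard basis. For each basis vector v_i, ℓ(v_i) = <v_i, a> is a linear equation in the a_j's. Collect the n equations into a matrix system V a = ℓ, where row i of V is v_i (expressed in the standard basis). Since V is invertible (lower-triangular with 1s on the diagonal, up to permutation), solve by back-substitution:
  V =
[[1, 1, 1, 0],
 [1, 1, 1, 1],
 [-1, 1, 0, 0],
 [1, 0, 0, 0]]
  V a = (2, 4, -1, 3)
Solving gives a = (3, 2, -3, 2).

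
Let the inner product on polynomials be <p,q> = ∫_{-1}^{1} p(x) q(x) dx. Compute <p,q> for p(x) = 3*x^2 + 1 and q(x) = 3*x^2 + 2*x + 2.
<p,q> = 68/5

Expand the product: p(x)·q(x) = 9*x^4 + 6*x^3 + 9*x^2 + 2*x + 2.
∫_{-1}^{1} of each monomial x^k gives [2/(k+1) if k even, 0 if k odd]. Integrating term-by-term (or equivalently evaluating the antiderivative F(x) = 9*x^5/5 + 3*x^4/2 + 3*x^3 + x^2 + 2*x at the endpoints):
  F(1) − F(−1) = 93/10 − (-43/10) = 68/5.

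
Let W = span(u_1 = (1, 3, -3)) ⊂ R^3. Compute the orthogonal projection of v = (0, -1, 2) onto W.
proj_W(v) = (-9/19, -27/19, 27/19)

Set up U = [u_1 | ... | u_1] ∈ R^(3×1). The projector onto W = col(U) is P = U (U^T U)^(-1) U^T.
Compute U^T U =
  [19],
and U^T v = (-9).
Solve U^T U · c = U^T v for the coefficients: c = (-9/19). The projection is proj_W(v) = U c.
Check: (v - proj_W(v)) · u_1 = 0  (should be 0).
Result: proj_W(v) = (-9/19, -27/19, 27/19).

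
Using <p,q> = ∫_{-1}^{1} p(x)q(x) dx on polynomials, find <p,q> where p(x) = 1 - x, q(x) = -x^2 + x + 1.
<p,q> = 2/3

Expand the product: p(x)·q(x) = x^3 - 2*x^2 + 1.
∫_{-1}^{1} of each monomial x^k gives [2/(k+1) if k even, 0 if k odd]. Integrating term-by-term (or equivalently evaluating the antiderivative F(x) = x^4/4 - 2*x^3/3 + x at the endpoints):
  F(1) − F(−1) = 7/12 − (-1/12) = 2/3.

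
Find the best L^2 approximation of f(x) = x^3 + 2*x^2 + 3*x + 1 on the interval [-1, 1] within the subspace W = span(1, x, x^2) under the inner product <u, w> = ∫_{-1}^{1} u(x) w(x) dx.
g(x) = 2*x^2 + 18*x/5 + 1

The best approximation g ∈ W is the orthogonal projection of f onto W. Writing g = a_0 + a_1 x + a_2 x^2, the coefficients solve the normal equations G · a = b where
  G_{ij} = <φ_i, φ_j> and b_i = <f, φ_i>, with φ_0 = 1, φ_1 = x, φ_2 = x^2.
G =
  [2, 0, 2/3]
  [0, 2/3, 0]
  [2/3, 0, 2/5],
b = (10/3, 12/5, 22/15).
Solving gives a_0 = 1, a_1 = 18/5, a_2 = 2, so
  g(x) = 2*x^2 + 18*x/5 + 1.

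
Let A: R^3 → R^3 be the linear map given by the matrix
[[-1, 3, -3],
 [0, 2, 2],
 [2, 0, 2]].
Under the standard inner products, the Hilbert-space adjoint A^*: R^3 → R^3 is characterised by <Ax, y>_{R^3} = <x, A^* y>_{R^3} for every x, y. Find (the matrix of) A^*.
A^* = A^T =
[[-1, 0, 2],
 [3, 2, 0],
 [-3, 2, 2]]

For real matrices with standard dot products, the defining identity <Ax, y> = <x, A^* y> gives (Ax)^T y = x^T (A^*) y, i.e. x^T A^T y = x^T (A^*) y. Since this holds for all x, y, we must have A^* = A^T. Therefore
A^* =
[[-1, 0, 2],
 [3, 2, 0],
 [-3, 2, 2]].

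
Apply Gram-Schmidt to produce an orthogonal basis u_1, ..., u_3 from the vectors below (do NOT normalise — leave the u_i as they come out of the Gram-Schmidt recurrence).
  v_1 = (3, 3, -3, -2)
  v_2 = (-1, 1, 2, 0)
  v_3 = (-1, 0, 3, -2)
Orthogonal basis:
  u_1 = (3, 3, -3, -2)
  u_2 = (-13/31, 49/31, 44/31, -12/31)
  u_3 = (37/150, -151/150, 47/75, -52/25)

Apply the Gram-Schmidt recurrence
  u_1 = v_1
  u_i = v_i − Σ_{j<i} ((v_i · u_j) / (u_j · u_j)) · u_j.

Step by step this gives:
  u_1 = (3, 3, -3, -2)
  u_2 = (-13/31, 49/31, 44/31, -12/31)
  u_3 = (37/150, -151/150, 47/75, -52/25)

Orthogonality check:
  u_2 · u_1 = 0 (should be 0)
  u_3 · u_1 = 0 (should be 0)
  u_3 · u_2 = 0 (should be 0)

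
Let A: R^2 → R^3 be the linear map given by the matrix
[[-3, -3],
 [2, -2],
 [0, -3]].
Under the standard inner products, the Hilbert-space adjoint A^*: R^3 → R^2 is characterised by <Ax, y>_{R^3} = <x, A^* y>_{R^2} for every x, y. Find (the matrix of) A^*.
A^* = A^T =
[[-3, 2, 0],
 [-3, -2, -3]]

For real matrices with standard dot products, the defining identity <Ax, y> = <x, A^* y> gives (Ax)^T y = x^T (A^*) y, i.e. x^T A^T y = x^T (A^*) y. Since this holds for all x, y, we must have A^* = A^T. Therefore
A^* =
[[-3, 2, 0],
 [-3, -2, -3]].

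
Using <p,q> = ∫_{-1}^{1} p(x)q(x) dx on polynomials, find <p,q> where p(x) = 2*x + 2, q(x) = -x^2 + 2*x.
<p,q> = 4/3

Expand the product: p(x)·q(x) = -2*x^3 + 2*x^2 + 4*x.
∫_{-1}^{1} of each monomial x^k gives [2/(k+1) if k even, 0 if k odd]. Integrating term-by-term (or equivalently evaluating the antiderivative F(x) = -x^4/2 + 2*x^3/3 + 2*x^2 at the endpoints):
  F(1) − F(−1) = 13/6 − (5/6) = 4/3.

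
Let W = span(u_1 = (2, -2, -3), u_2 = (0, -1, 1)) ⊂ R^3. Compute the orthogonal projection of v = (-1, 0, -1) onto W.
proj_W(v) = (2/33, 14/33, -19/33)

Set up U = [u_1 | ... | u_2] ∈ R^(3×2). The projector onto W = col(U) is P = U (U^T U)^(-1) U^T.
Compute U^T U =
  [17, -1]
  [-1, 2],
and U^T v = (1, -1).
Solve U^T U · c = U^T v for the coefficients: c = (1/33, -16/33). The projection is proj_W(v) = U c.
Check: (v - proj_W(v)) · u_1 = 0  (should be 0).
Check: (v - proj_W(v)) · u_2 = 0  (should be 0).
Result: proj_W(v) = (2/33, 14/33, -19/33).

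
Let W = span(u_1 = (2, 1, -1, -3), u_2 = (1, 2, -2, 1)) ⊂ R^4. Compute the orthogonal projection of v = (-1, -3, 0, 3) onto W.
proj_W(v) = (-274/141, -164/141, 164/141, 122/47)

Set up U = [u_1 | ... | u_2] ∈ R^(4×2). The projector onto W = col(U) is P = U (U^T U)^(-1) U^T.
Compute U^T U =
  [15, 3]
  [3, 10],
and U^T v = (-14, -4).
Solve U^T U · c = U^T v for the coefficients: c = (-128/141, -6/47). The projection is proj_W(v) = U c.
Check: (v - proj_W(v)) · u_1 = 0  (should be 0).
Check: (v - proj_W(v)) · u_2 = 0  (should be 0).
Result: proj_W(v) = (-274/141, -164/141, 164/141, 122/47).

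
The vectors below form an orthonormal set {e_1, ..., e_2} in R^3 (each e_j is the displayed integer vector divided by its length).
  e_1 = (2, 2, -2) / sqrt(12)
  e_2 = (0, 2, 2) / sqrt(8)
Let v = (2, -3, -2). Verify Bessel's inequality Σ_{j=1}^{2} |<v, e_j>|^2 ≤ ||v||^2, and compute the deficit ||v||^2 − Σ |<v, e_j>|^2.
Σ |<v, e_j>|^2 = 77/6; ||v||^2 = 17; deficit = 25/6

Write each e_j = u_j / sqrt(<u_j, u_j>) where u_j is the displayed integer vector. Then <v, e_j> = <v, u_j> / sqrt(<u_j, u_j>), so |<v, e_j>|^2 = <v, u_j>^2 / <u_j, u_j>.
Coefficients: <v, e_1> = 2/sqrt(12), <v, e_2> = -10/sqrt(8).
Square and sum: Σ |<v, e_j>|^2 = 77/6.
Compute ||v||^2 = v·v = 17.
Deficit = 17 − 77/6 = 25/6 ≥ 0, confirming Bessel's inequality. (The deficit equals ||v − Σ <v,e_j> e_j||^2, the squared distance from v to span{e_j}.)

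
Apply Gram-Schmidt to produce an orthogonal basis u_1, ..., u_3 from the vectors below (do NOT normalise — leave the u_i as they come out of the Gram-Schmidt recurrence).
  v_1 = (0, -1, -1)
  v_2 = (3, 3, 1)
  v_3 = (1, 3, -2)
Orthogonal basis:
  u_1 = (0, -1, -1)
  u_2 = (3, 1, -1)
  u_3 = (-13/11, 39/22, -39/22)

Apply the Gram-Schmidt recurrence
  u_1 = v_1
  u_i = v_i − Σ_{j<i} ((v_i · u_j) / (u_j · u_j)) · u_j.

Step by step this gives:
  u_1 = (0, -1, -1)
  u_2 = (3, 1, -1)
  u_3 = (-13/11, 39/22, -39/22)

Orthogonality check:
  u_2 · u_1 = 0 (should be 0)
  u_3 · u_1 = 0 (should be 0)
  u_3 · u_2 = 0 (should be 0)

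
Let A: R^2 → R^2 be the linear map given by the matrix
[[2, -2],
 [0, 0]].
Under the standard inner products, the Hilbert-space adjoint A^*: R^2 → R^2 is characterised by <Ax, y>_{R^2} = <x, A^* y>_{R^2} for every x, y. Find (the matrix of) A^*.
A^* = A^T =
[[2, 0],
 [-2, 0]]

For real matrices with standard dot products, the defining identity <Ax, y> = <x, A^* y> gives (Ax)^T y = x^T (A^*) y, i.e. x^T A^T y = x^T (A^*) y. Since this holds for all x, y, we must have A^* = A^T. Therefore
A^* =
[[2, 0],
 [-2, 0]].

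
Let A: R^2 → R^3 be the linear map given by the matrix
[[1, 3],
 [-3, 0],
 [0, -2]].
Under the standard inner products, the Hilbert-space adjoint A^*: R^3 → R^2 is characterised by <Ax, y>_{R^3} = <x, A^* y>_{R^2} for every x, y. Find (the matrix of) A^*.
A^* = A^T =
[[1, -3, 0],
 [3, 0, -2]]

For real matrices with standard dot products, the defining identity <Ax, y> = <x, A^* y> gives (Ax)^T y = x^T (A^*) y, i.e. x^T A^T y = x^T (A^*) y. Since this holds for all x, y, we must have A^* = A^T. Therefore
A^* =
[[1, -3, 0],
 [3, 0, -2]].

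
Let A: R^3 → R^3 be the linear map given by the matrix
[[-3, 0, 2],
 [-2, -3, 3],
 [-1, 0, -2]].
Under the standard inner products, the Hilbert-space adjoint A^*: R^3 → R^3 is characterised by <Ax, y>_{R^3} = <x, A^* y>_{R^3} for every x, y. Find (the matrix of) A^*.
A^* = A^T =
[[-3, -2, -1],
 [0, -3, 0],
 [2, 3, -2]]

For real matrices with standard dot products, the defining identity <Ax, y> = <x, A^* y> gives (Ax)^T y = x^T (A^*) y, i.e. x^T A^T y = x^T (A^*) y. Since this holds for all x, y, we must have A^* = A^T. Therefore
A^* =
[[-3, -2, -1],
 [0, -3, 0],
 [2, 3, -2]].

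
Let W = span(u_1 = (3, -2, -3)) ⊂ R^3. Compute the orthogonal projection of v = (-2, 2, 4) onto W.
proj_W(v) = (-3, 2, 3)

Set up U = [u_1 | ... | u_1] ∈ R^(3×1). The projector onto W = col(U) is P = U (U^T U)^(-1) U^T.
Compute U^T U =
  [22],
and U^T v = (-22).
Solve U^T U · c = U^T v for the coefficients: c = (-1). The projection is proj_W(v) = U c.
Check: (v - proj_W(v)) · u_1 = 0  (should be 0).
Result: proj_W(v) = (-3, 2, 3).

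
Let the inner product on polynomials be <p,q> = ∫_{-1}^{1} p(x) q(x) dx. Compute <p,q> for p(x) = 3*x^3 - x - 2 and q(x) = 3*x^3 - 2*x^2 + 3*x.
<p,q> = 592/105

Expand the product: p(x)·q(x) = 9*x^6 - 6*x^5 + 6*x^4 - 4*x^3 + x^2 - 6*x.
∫_{-1}^{1} of each monomial x^k gives [2/(k+1) if k even, 0 if k odd]. Integrating term-by-term (or equivalently evaluating the antiderivative F(x) = 9*x^7/7 - x^6 + 6*x^5/5 - x^4 + x^3/3 - 3*x^2 at the endpoints):
  F(1) − F(−1) = -229/105 − (-821/105) = 592/105.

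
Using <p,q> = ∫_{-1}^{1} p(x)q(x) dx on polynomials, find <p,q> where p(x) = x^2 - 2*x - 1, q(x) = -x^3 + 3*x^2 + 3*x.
<p,q> = -4

Expand the product: p(x)·q(x) = -x^5 + 5*x^4 - 2*x^3 - 9*x^2 - 3*x.
∫_{-1}^{1} of each monomial x^k gives [2/(k+1) if k even, 0 if k odd]. Integrating term-by-term (or equivalently evaluating the antiderivative F(x) = -x^6/6 + x^5 - x^4/2 - 3*x^3 - 3*x^2/2 at the endpoints):
  F(1) − F(−1) = -25/6 − (-1/6) = -4.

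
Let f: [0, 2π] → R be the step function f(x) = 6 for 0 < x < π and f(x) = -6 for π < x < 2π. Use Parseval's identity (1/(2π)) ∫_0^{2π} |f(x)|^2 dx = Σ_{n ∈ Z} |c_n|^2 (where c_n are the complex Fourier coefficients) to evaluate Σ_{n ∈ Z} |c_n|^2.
Σ |c_n|^2 = 36

Parseval equates the L^2 energy of f (normalised by 1/(2π)) with the ℓ^2 sum of its Fourier coefficients: (1/(2π)) ∫_0^{2π} |f|^2 = Σ |c_n|^2.
Compute the left side: (1/(2π)) [∫_0^π 6^2 dx + ∫_π^{2π} (-6)^2 dx] = (1/(2π)) · (36π + 36π) = (36 + 36)/2 = 36.
So Σ_{n ∈ Z} |c_n|^2 = 36.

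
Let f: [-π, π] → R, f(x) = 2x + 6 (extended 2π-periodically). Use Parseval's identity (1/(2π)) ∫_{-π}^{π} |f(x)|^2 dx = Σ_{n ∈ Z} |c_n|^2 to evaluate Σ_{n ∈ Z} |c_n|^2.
Σ |c_n|^2 = 4π^2/3 + 36

Expand and integrate term by term over [-π, π]:
  ∫ (2x)^2 dx = 4·(2π^3/3); ∫ 2·2·(6)·x dx = 0 (odd integrand); ∫ 6^2 dx = 36·2π.
So (1/(2π)) ∫_{-π}^{π} (2x + 6)^2 dx = 4π^2/3 + 36 = 4π^2/3 + 36.
Parseval ⇒ Σ |c_n|^2 = 4π^2/3 + 36.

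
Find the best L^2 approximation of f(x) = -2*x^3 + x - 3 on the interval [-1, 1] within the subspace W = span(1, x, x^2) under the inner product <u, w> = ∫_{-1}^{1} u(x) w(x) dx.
g(x) = -x/5 - 3

The best approximation g ∈ W is the orthogonal projection of f onto W. Writing g = a_0 + a_1 x + a_2 x^2, the coefficients solve the normal equations G · a = b where
  G_{ij} = <φ_i, φ_j> and b_i = <f, φ_i>, with φ_0 = 1, φ_1 = x, φ_2 = x^2.
G =
  [2, 0, 2/3]
  [0, 2/3, 0]
  [2/3, 0, 2/5],
b = (-6, -2/15, -2).
Solving gives a_0 = -3, a_1 = -1/5, a_2 = 0, so
  g(x) = -x/5 - 3.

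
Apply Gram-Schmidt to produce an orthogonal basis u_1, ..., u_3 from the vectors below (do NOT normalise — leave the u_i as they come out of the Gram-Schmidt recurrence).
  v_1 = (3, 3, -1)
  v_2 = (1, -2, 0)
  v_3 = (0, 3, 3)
Orthogonal basis:
  u_1 = (3, 3, -1)
  u_2 = (28/19, -29/19, -3/19)
  u_3 = (30/43, 15/43, 135/43)

Apply the Gram-Schmidt recurrence
  u_1 = v_1
  u_i = v_i − Σ_{j<i} ((v_i · u_j) / (u_j · u_j)) · u_j.

Step by step this gives:
  u_1 = (3, 3, -1)
  u_2 = (28/19, -29/19, -3/19)
  u_3 = (30/43, 15/43, 135/43)

Orthogonality check:
  u_2 · u_1 = 0 (should be 0)
  u_3 · u_1 = 0 (should be 0)
  u_3 · u_2 = 0 (should be 0)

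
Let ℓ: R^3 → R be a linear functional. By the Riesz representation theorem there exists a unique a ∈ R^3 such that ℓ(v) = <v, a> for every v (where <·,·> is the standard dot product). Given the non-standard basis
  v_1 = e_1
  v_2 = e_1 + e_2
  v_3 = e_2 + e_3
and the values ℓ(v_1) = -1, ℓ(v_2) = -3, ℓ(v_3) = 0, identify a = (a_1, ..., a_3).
a = (-1, -2, 2)

Write a = (a_1, ..., a_3) in the standard basis. For each basis vector v_i, ℓ(v_i) = <v_i, a> is a linear equation in the a_j's. Collect the n equations into a matrix system V a = ℓ, where row i of V is v_i (expressed in the standard basis). Since V is invertible (lower-triangular with 1s on the diagonal, up to permutation), solve by back-substitution:
  V =
[[1, 0, 0],
 [1, 1, 0],
 [0, 1, 1]]
  V a = (-1, -3, 0)
Solving gives a = (-1, -2, 2).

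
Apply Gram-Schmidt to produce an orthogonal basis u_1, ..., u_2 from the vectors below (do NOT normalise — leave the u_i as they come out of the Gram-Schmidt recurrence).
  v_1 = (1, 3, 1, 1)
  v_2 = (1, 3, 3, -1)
Orthogonal basis:
  u_1 = (1, 3, 1, 1)
  u_2 = (0, 0, 2, -2)

Apply the Gram-Schmidt recurrence
  u_1 = v_1
  u_i = v_i − Σ_{j<i} ((v_i · u_j) / (u_j · u_j)) · u_j.

Step by step this gives:
  u_1 = (1, 3, 1, 1)
  u_2 = (0, 0, 2, -2)

Orthogonality check:
  u_2 · u_1 = 0 (should be 0)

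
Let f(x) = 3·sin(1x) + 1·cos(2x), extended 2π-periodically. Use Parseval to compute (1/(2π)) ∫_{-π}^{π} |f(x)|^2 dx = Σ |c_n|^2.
Σ |c_n|^2 = 5

Expand |f|^2 and use orthogonality of {sin(nx), cos(mx)} on [-π, π]:
  ∫_{-π}^{π} sin(nx)^2 dx = π, ∫ cos(mx)^2 dx = π, and cross terms integrate to 0.
So ∫_{-π}^{π} f(x)^2 dx = 3^2 · π + 1^2 · π = (9 + 1)π.
Divide by 2π: (9 + 1)/2 = 5.
By Parseval, this equals Σ |c_n|^2.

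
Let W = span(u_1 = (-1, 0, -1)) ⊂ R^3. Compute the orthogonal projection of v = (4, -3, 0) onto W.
proj_W(v) = (2, 0, 2)

Set up U = [u_1 | ... | u_1] ∈ R^(3×1). The projector onto W = col(U) is P = U (U^T U)^(-1) U^T.
Compute U^T U =
  [2],
and U^T v = (-4).
Solve U^T U · c = U^T v for the coefficients: c = (-2). The projection is proj_W(v) = U c.
Check: (v - proj_W(v)) · u_1 = 0  (should be 0).
Result: proj_W(v) = (2, 0, 2).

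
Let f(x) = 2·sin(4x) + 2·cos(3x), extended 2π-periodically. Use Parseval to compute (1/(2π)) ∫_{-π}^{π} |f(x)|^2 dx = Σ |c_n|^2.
Σ |c_n|^2 = 4

Expand |f|^2 and use orthogonality of {sin(nx), cos(mx)} on [-π, π]:
  ∫_{-π}^{π} sin(nx)^2 dx = π, ∫ cos(mx)^2 dx = π, and cross terms integrate to 0.
So ∫_{-π}^{π} f(x)^2 dx = 2^2 · π + 2^2 · π = (4 + 4)π.
Divide by 2π: (4 + 4)/2 = 4.
By Parseval, this equals Σ |c_n|^2.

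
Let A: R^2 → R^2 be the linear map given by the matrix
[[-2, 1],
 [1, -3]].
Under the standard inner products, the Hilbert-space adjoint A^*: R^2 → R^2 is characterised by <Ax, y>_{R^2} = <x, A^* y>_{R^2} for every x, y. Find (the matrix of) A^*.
A^* = A^T =
[[-2, 1],
 [1, -3]]

For real matrices with standard dot products, the defining identity <Ax, y> = <x, A^* y> gives (Ax)^T y = x^T (A^*) y, i.e. x^T A^T y = x^T (A^*) y. Since this holds for all x, y, we must have A^* = A^T. Therefore
A^* =
[[-2, 1],
 [1, -3]].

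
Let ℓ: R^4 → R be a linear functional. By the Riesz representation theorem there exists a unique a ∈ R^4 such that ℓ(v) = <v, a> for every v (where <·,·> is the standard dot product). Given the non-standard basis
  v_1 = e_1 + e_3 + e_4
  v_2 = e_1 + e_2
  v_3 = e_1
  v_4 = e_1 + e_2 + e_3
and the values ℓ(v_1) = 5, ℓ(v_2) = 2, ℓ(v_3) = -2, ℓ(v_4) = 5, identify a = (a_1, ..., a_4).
a = (-2, 4, 3, 4)

Write a = (a_1, ..., a_4) in the standard basis. For each basis vector v_i, ℓ(v_i) = <v_i, a> is a linear equation in the a_j's. Collect the n equations into a matrix system V a = ℓ, where row i of V is v_i (expressed in the standard basis). Since V is invertible (lower-triangular with 1s on the diagonal, up to permutation), solve by back-substitution:
  V =
[[1, 0, 1, 1],
 [1, 1, 0, 0],
 [1, 0, 0, 0],
 [1, 1, 1, 0]]
  V a = (5, 2, -2, 5)
Solving gives a = (-2, 4, 3, 4).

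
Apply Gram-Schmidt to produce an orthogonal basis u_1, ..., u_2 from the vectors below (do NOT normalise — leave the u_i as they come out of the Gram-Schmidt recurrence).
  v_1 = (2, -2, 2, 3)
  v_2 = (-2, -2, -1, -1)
Orthogonal basis:
  u_1 = (2, -2, 2, 3)
  u_2 = (-32/21, -52/21, -11/21, -2/7)

Apply the Gram-Schmidt recurrence
  u_1 = v_1
  u_i = v_i − Σ_{j<i} ((v_i · u_j) / (u_j · u_j)) · u_j.

Step by step this gives:
  u_1 = (2, -2, 2, 3)
  u_2 = (-32/21, -52/21, -11/21, -2/7)

Orthogonality check:
  u_2 · u_1 = 0 (should be 0)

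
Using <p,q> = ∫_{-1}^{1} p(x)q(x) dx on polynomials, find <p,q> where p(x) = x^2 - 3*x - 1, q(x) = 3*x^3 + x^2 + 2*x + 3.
<p,q> = -178/15

Expand the product: p(x)·q(x) = 3*x^5 - 8*x^4 - 4*x^3 - 4*x^2 - 11*x - 3.
∫_{-1}^{1} of each monomial x^k gives [2/(k+1) if k even, 0 if k odd]. Integrating term-by-term (or equivalently evaluating the antiderivative F(x) = x^6/2 - 8*x^5/5 - x^4 - 4*x^3/3 - 11*x^2/2 - 3*x at the endpoints):
  F(1) − F(−1) = -179/15 − (-1/15) = -178/15.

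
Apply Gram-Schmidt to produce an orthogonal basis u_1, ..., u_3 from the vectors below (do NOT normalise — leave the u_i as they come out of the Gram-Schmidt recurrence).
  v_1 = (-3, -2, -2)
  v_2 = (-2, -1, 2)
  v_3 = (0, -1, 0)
Orthogonal basis:
  u_1 = (-3, -2, -2)
  u_2 = (-22/17, -9/17, 42/17)
  u_3 = (60/137, -100/137, 10/137)

Apply the Gram-Schmidt recurrence
  u_1 = v_1
  u_i = v_i − Σ_{j<i} ((v_i · u_j) / (u_j · u_j)) · u_j.

Step by step this gives:
  u_1 = (-3, -2, -2)
  u_2 = (-22/17, -9/17, 42/17)
  u_3 = (60/137, -100/137, 10/137)

Orthogonality check:
  u_2 · u_1 = 0 (should be 0)
  u_3 · u_1 = 0 (should be 0)
  u_3 · u_2 = 0 (should be 0)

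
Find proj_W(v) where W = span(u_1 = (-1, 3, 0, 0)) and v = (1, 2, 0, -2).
proj_W(v) = (-1/2, 3/2, 0, 0)

Set up U = [u_1 | ... | u_1] ∈ R^(4×1). The projector onto W = col(U) is P = U (U^T U)^(-1) U^T.
Compute U^T U =
  [10],
and U^T v = (5).
Solve U^T U · c = U^T v for the coefficients: c = (1/2). The projection is proj_W(v) = U c.
Check: (v - proj_W(v)) · u_1 = 0  (should be 0).
Result: proj_W(v) = (-1/2, 3/2, 0, 0).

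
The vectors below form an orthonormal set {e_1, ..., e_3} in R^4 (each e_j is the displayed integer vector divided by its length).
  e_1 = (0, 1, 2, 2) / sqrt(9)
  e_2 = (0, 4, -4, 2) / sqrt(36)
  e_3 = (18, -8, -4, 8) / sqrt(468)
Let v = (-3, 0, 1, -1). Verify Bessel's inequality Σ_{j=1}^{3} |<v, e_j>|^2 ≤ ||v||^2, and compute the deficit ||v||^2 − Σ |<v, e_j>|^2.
Σ |<v, e_j>|^2 = 134/13; ||v||^2 = 11; deficit = 9/13

Write each e_j = u_j / sqrt(<u_j, u_j>) where u_j is the displayed integer vector. Then <v, e_j> = <v, u_j> / sqrt(<u_j, u_j>), so |<v, e_j>|^2 = <v, u_j>^2 / <u_j, u_j>.
Coefficients: <v, e_1> = 0/sqrt(9), <v, e_2> = -6/sqrt(36), <v, e_3> = -66/sqrt(468).
Square and sum: Σ |<v, e_j>|^2 = 134/13.
Compute ||v||^2 = v·v = 11.
Deficit = 11 − 134/13 = 9/13 ≥ 0, confirming Bessel's inequality. (The deficit equals ||v − Σ <v,e_j> e_j||^2, the squared distance from v to span{e_j}.)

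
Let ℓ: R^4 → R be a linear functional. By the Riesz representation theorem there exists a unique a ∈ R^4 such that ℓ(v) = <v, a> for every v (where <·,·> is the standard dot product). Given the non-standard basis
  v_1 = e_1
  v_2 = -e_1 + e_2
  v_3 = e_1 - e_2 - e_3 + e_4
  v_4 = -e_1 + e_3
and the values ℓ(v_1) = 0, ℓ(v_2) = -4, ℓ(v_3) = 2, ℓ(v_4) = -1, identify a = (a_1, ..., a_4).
a = (0, -4, -1, -3)

Write a = (a_1, ..., a_4) in the standard basis. For each basis vector v_i, ℓ(v_i) = <v_i, a> is a linear equation in the a_j's. Collect the n equations into a matrix system V a = ℓ, where row i of V is v_i (expressed in the standard basis). Since V is invertible (lower-triangular with 1s on the diagonal, up to permutation), solve by back-substitution:
  V =
[[1, 0, 0, 0],
 [-1, 1, 0, 0],
 [1, -1, -1, 1],
 [-1, 0, 1, 0]]
  V a = (0, -4, 2, -1)
Solving gives a = (0, -4, -1, -3).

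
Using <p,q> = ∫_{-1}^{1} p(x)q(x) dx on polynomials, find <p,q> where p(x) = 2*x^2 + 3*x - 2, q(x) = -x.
<p,q> = -2

Expand the product: p(x)·q(x) = -2*x^3 - 3*x^2 + 2*x.
∫_{-1}^{1} of each monomial x^k gives [2/(k+1) if k even, 0 if k odd]. Integrating term-by-term (or equivalently evaluating the antiderivative F(x) = -x^4/2 - x^3 + x^2 at the endpoints):
  F(1) − F(−1) = -1/2 − (3/2) = -2.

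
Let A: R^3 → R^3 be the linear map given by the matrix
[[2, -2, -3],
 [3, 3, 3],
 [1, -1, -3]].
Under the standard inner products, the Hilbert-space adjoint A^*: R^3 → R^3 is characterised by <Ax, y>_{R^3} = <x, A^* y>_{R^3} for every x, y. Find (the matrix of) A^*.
A^* = A^T =
[[2, 3, 1],
 [-2, 3, -1],
 [-3, 3, -3]]

For real matrices with standard dot products, the defining identity <Ax, y> = <x, A^* y> gives (Ax)^T y = x^T (A^*) y, i.e. x^T A^T y = x^T (A^*) y. Since this holds for all x, y, we must have A^* = A^T. Therefore
A^* =
[[2, 3, 1],
 [-2, 3, -1],
 [-3, 3, -3]].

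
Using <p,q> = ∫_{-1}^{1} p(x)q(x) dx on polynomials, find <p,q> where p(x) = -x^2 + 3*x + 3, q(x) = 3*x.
<p,q> = 6

Expand the product: p(x)·q(x) = -3*x^3 + 9*x^2 + 9*x.
∫_{-1}^{1} of each monomial x^k gives [2/(k+1) if k even, 0 if k odd]. Integrating term-by-term (or equivalently evaluating the antiderivative F(x) = -3*x^4/4 + 3*x^3 + 9*x^2/2 at the endpoints):
  F(1) − F(−1) = 27/4 − (3/4) = 6.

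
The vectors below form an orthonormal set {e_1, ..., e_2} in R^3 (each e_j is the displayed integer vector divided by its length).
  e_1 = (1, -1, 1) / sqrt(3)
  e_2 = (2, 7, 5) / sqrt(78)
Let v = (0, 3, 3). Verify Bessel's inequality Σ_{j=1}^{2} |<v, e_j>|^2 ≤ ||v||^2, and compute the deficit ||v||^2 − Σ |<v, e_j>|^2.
Σ |<v, e_j>|^2 = 216/13; ||v||^2 = 18; deficit = 18/13

Write each e_j = u_j / sqrt(<u_j, u_j>) where u_j is the displayed integer vector. Then <v, e_j> = <v, u_j> / sqrt(<u_j, u_j>), so |<v, e_j>|^2 = <v, u_j>^2 / <u_j, u_j>.
Coefficients: <v, e_1> = 0/sqrt(3), <v, e_2> = 36/sqrt(78).
Square and sum: Σ |<v, e_j>|^2 = 216/13.
Compute ||v||^2 = v·v = 18.
Deficit = 18 − 216/13 = 18/13 ≥ 0, confirming Bessel's inequality. (The deficit equals ||v − Σ <v,e_j> e_j||^2, the squared distance from v to span{e_j}.)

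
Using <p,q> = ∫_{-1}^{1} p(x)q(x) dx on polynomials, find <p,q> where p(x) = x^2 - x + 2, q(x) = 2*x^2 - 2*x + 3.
<p,q> = 94/5

Expand the product: p(x)·q(x) = 2*x^4 - 4*x^3 + 9*x^2 - 7*x + 6.
∫_{-1}^{1} of each monomial x^k gives [2/(k+1) if k even, 0 if k odd]. Integrating term-by-term (or equivalently evaluating the antiderivative F(x) = 2*x^5/5 - x^4 + 3*x^3 - 7*x^2/2 + 6*x at the endpoints):
  F(1) − F(−1) = 49/10 − (-139/10) = 94/5.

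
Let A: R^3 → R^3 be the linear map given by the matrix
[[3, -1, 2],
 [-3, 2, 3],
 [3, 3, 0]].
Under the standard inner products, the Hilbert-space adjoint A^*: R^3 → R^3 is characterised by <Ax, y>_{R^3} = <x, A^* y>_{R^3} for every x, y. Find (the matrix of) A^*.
A^* = A^T =
[[3, -3, 3],
 [-1, 2, 3],
 [2, 3, 0]]

For real matrices with standard dot products, the defining identity <Ax, y> = <x, A^* y> gives (Ax)^T y = x^T (A^*) y, i.e. x^T A^T y = x^T (A^*) y. Since this holds for all x, y, we must have A^* = A^T. Therefore
A^* =
[[3, -3, 3],
 [-1, 2, 3],
 [2, 3, 0]].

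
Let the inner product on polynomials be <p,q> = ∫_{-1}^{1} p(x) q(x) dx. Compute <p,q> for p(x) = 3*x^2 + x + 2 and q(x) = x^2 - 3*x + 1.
<p,q> = 98/15

Expand the product: p(x)·q(x) = 3*x^4 - 8*x^3 + 2*x^2 - 5*x + 2.
∫_{-1}^{1} of each monomial x^k gives [2/(k+1) if k even, 0 if k odd]. Integrating term-by-term (or equivalently evaluating the antiderivative F(x) = 3*x^5/5 - 2*x^4 + 2*x^3/3 - 5*x^2/2 + 2*x at the endpoints):
  F(1) − F(−1) = -37/30 − (-233/30) = 98/15.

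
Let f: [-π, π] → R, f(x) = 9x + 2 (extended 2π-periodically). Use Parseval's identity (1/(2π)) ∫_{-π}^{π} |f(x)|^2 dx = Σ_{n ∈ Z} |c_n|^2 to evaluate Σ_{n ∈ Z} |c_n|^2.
Σ |c_n|^2 = 27π^2 + 4

Expand and integrate term by term over [-π, π]:
  ∫ (9x)^2 dx = 81·(2π^3/3); ∫ 2·9·(2)·x dx = 0 (odd integrand); ∫ 2^2 dx = 4·2π.
So (1/(2π)) ∫_{-π}^{π} (9x + 2)^2 dx = 81π^2/3 + 4 = 27π^2 + 4.
Parseval ⇒ Σ |c_n|^2 = 27π^2 + 4.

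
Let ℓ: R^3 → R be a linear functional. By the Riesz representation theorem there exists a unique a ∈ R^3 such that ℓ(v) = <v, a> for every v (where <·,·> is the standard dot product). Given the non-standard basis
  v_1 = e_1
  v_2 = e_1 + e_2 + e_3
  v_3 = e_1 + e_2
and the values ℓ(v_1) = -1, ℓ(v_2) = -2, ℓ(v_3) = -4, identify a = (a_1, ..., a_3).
a = (-1, -3, 2)

Write a = (a_1, ..., a_3) in the standard basis. For each basis vector v_i, ℓ(v_i) = <v_i, a> is a linear equation in the a_j's. Collect the n equations into a matrix system V a = ℓ, where row i of V is v_i (expressed in the standard basis). Since V is invertible (lower-triangular with 1s on the diagonal, up to permutation), solve by back-substitution:
  V =
[[1, 0, 0],
 [1, 1, 1],
 [1, 1, 0]]
  V a = (-1, -2, -4)
Solving gives a = (-1, -3, 2).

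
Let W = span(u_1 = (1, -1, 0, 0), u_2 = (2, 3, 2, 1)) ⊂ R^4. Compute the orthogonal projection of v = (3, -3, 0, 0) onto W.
proj_W(v) = (3, -3, 0, 0)

Set up U = [u_1 | ... | u_2] ∈ R^(4×2). The projector onto W = col(U) is P = U (U^T U)^(-1) U^T.
Compute U^T U =
  [2, -1]
  [-1, 18],
and U^T v = (6, -3).
Solve U^T U · c = U^T v for the coefficients: c = (3, 0). The projection is proj_W(v) = U c.
Check: (v - proj_W(v)) · u_1 = 0  (should be 0).
Check: (v - proj_W(v)) · u_2 = 0  (should be 0).
Result: proj_W(v) = (3, -3, 0, 0).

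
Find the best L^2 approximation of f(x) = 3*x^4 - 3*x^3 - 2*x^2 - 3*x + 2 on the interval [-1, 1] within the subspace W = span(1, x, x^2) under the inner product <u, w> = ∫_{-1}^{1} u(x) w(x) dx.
g(x) = 4*x^2/7 - 24*x/5 + 61/35

The best approximation g ∈ W is the orthogonal projection of f onto W. Writing g = a_0 + a_1 x + a_2 x^2, the coefficients solve the normal equations G · a = b where
  G_{ij} = <φ_i, φ_j> and b_i = <f, φ_i>, with φ_0 = 1, φ_1 = x, φ_2 = x^2.
G =
  [2, 0, 2/3]
  [0, 2/3, 0]
  [2/3, 0, 2/5],
b = (58/15, -16/5, 146/105).
Solving gives a_0 = 61/35, a_1 = -24/5, a_2 = 4/7, so
  g(x) = 4*x^2/7 - 24*x/5 + 61/35.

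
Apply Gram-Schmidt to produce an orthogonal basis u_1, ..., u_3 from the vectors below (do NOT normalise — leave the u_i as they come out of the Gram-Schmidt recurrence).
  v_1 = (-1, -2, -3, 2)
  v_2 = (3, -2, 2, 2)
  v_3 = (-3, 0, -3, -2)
Orthogonal basis:
  u_1 = (-1, -2, -3, 2)
  u_2 = (53/18, -19/9, 11/6, 19/9)
  u_3 = (20/377, -370/377, -16/377, -384/377)

Apply the Gram-Schmidt recurrence
  u_1 = v_1
  u_i = v_i − Σ_{j<i} ((v_i · u_j) / (u_j · u_j)) · u_j.

Step by step this gives:
  u_1 = (-1, -2, -3, 2)
  u_2 = (53/18, -19/9, 11/6, 19/9)
  u_3 = (20/377, -370/377, -16/377, -384/377)

Orthogonality check:
  u_2 · u_1 = 0 (should be 0)
  u_3 · u_1 = 0 (should be 0)
  u_3 · u_2 = 0 (should be 0)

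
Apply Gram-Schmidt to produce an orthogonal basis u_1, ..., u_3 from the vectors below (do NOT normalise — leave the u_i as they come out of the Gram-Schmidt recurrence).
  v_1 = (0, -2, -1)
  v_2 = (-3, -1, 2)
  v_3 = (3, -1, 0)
Orthogonal basis:
  u_1 = (0, -2, -1)
  u_2 = (-3, -1, 2)
  u_3 = (9/7, -27/35, 54/35)

Apply the Gram-Schmidt recurrence
  u_1 = v_1
  u_i = v_i − Σ_{j<i} ((v_i · u_j) / (u_j · u_j)) · u_j.

Step by step this gives:
  u_1 = (0, -2, -1)
  u_2 = (-3, -1, 2)
  u_3 = (9/7, -27/35, 54/35)

Orthogonality check:
  u_2 · u_1 = 0 (should be 0)
  u_3 · u_1 = 0 (should be 0)
  u_3 · u_2 = 0 (should be 0)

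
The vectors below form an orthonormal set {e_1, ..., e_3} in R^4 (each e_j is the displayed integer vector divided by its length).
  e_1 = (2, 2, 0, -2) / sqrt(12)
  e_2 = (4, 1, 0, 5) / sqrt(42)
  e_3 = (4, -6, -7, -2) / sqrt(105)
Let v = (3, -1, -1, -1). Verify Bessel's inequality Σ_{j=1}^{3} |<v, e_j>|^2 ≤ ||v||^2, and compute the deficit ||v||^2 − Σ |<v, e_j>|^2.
Σ |<v, e_j>|^2 = 54/5; ||v||^2 = 12; deficit = 6/5

Write each e_j = u_j / sqrt(<u_j, u_j>) where u_j is the displayed integer vector. Then <v, e_j> = <v, u_j> / sqrt(<u_j, u_j>), so |<v, e_j>|^2 = <v, u_j>^2 / <u_j, u_j>.
Coefficients: <v, e_1> = 6/sqrt(12), <v, e_2> = 6/sqrt(42), <v, e_3> = 27/sqrt(105).
Square and sum: Σ |<v, e_j>|^2 = 54/5.
Compute ||v||^2 = v·v = 12.
Deficit = 12 − 54/5 = 6/5 ≥ 0, confirming Bessel's inequality. (The deficit equals ||v − Σ <v,e_j> e_j||^2, the squared distance from v to span{e_j}.)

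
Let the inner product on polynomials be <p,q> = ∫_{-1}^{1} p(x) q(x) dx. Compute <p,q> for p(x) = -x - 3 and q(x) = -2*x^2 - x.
<p,q> = 14/3

Expand the product: p(x)·q(x) = 2*x^3 + 7*x^2 + 3*x.
∫_{-1}^{1} of each monomial x^k gives [2/(k+1) if k even, 0 if k odd]. Integrating term-by-term (or equivalently evaluating the antiderivative F(x) = x^4/2 + 7*x^3/3 + 3*x^2/2 at the endpoints):
  F(1) − F(−1) = 13/3 − (-1/3) = 14/3.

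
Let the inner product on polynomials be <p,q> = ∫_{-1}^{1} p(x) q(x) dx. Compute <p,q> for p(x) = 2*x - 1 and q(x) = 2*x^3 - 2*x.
<p,q> = -16/15

Expand the product: p(x)·q(x) = 4*x^4 - 2*x^3 - 4*x^2 + 2*x.
∫_{-1}^{1} of each monomial x^k gives [2/(k+1) if k even, 0 if k odd]. Integrating term-by-term (or equivalently evaluating the antiderivative F(x) = 4*x^5/5 - x^4/2 - 4*x^3/3 + x^2 at the endpoints):
  F(1) − F(−1) = -1/30 − (31/30) = -16/15.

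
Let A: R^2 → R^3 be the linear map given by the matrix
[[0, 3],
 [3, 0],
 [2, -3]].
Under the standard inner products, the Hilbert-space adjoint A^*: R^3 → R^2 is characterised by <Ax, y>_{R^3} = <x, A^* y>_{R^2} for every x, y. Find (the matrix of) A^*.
A^* = A^T =
[[0, 3, 2],
 [3, 0, -3]]

For real matrices with standard dot products, the defining identity <Ax, y> = <x, A^* y> gives (Ax)^T y = x^T (A^*) y, i.e. x^T A^T y = x^T (A^*) y. Since this holds for all x, y, we must have A^* = A^T. Therefore
A^* =
[[0, 3, 2],
 [3, 0, -3]].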